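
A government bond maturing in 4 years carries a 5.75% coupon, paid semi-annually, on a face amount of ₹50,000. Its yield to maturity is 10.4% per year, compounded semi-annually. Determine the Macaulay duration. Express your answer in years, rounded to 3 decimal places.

Periodic yield y = 0.052. Discount each cash flow and weight by its period:
  t   CF        PV=CF/(1+0.052)^t    t·PV
  1     1,437.50     1,366.4449     1,366.4449
  2     1,437.50     1,298.9020     2,597.8039
  3     1,437.50     1,234.6977     3,704.0931
  4     1,437.50     1,173.6670     4,694.6680
  5     1,437.50     1,115.6530     5,578.2652
  6     1,437.50     1,060.5067     6,363.0402
  7     1,437.50     1,008.0862     7,056.6035
  8    51,437.50    34,288.9301   274,311.4406
  Σ                 42,546.8875   305,672.3594
Price P = Σ PV = 42,546.8875.
Macaulay duration = Σ(t·PV) / P = 305,672.3594 / 42,546.8875 = 7.18436 half-year periods.
In years: 7.18436 / 2 = 3.59218 years.

3.592 years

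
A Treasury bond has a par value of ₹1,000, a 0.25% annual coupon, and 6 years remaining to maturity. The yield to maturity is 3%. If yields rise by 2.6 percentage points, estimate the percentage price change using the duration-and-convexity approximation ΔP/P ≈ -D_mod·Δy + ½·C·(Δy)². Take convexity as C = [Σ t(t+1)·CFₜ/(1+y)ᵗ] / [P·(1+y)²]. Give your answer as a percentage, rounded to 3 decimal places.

With y = 0.03:
  t   CF        PV=CF/(1+0.03)^t    t·PV        t(t+1)·PV
  1         2.50         2.4272         2.4272           4.8544
  2         2.50         2.3565         4.7130          14.1389
  3         2.50         2.2879         6.8636          27.4542
  4         2.50         2.2212         8.8849          44.4244
  5         2.50         2.1565        10.7826          64.6957
  6     1,002.50       839.5780     5,037.4678      35,262.2746
  Σ                    851.0272     5,071.1390      35,417.8422
P = 851.0272; D_Mac = 5.95884 yrs; D_mod = 5.78529 yrs; C = 39.22872.
Duration effect: -5.78529 × (+0.026) = -0.150417
Convexity effect: 0.5 × 39.22872 × (0.026)² = +0.0132593
ΔP/P ≈ -0.150417 + 0.0132593 = -0.137158 = -13.7158%.

-13.716%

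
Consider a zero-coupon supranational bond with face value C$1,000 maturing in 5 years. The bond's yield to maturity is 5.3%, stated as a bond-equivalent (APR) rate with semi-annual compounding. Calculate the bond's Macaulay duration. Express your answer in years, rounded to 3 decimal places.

5.000 years

A zero-coupon bond has a single cash flow at maturity, so its Macaulay duration equals its maturity: 5 years.
(Equivalently: 10 semi-annual periods ÷ 2 = 5 years.)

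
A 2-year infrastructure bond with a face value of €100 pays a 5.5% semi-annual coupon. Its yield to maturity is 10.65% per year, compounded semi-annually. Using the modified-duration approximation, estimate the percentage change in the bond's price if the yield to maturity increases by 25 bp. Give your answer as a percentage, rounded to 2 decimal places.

-0.45%

Periodic yield y = 0.05325. Modified duration first:
  t   CF        PV=CF/(1+0.05325)^t    t·PV
  1         2.75         2.6110         2.6110
  2         2.75         2.4790         4.9579
  3         2.75         2.3536         7.0609
  4       102.75        83.4941       333.9765
  Σ                     90.9377       348.6063
P = 90.9377; D_Mac = 3.83346 half-year periods = 1.91673 yrs; D_mod = 1.91673/(1+0.05325) = 1.81983 yrs.
ΔP/P ≈ -D_mod · Δy = -1.81983 × (+0.0025) = -0.004550 = -0.4550%.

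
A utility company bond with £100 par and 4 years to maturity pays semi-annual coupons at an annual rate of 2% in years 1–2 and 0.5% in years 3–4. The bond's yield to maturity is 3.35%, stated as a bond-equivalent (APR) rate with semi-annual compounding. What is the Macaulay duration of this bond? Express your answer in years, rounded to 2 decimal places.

Periodic yield y = 0.01675. Discount each cash flow and weight by its period:
  t   CF        PV=CF/(1+0.01675)^t    t·PV
  1         1.00         0.9835         0.9835
  2         1.00         0.9673         1.9346
  3         1.00         0.9514         2.8542
  4         1.00         0.9357         3.7429
  5         0.25         0.2301         1.1504
  6         0.25         0.2263         1.3577
  7         0.25         0.2226         1.5579
  8       100.25        87.7750       702.2002
  Σ                     92.2919       715.7813
Price P = Σ PV = 92.2919.
Macaulay duration = Σ(t·PV) / P = 715.7813 / 92.2919 = 7.75563 half-year periods.
In years: 7.75563 / 2 = 3.87781 years.

3.88 years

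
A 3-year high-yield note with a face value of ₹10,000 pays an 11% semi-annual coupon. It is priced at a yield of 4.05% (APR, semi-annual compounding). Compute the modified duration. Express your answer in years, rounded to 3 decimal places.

2.617 years

Periodic yield y = 0.02025. First find Macaulay duration:
  t   CF        PV=CF/(1+0.02025)^t    t·PV
  1       550.00       539.0836       539.0836
  2       550.00       528.3838     1,056.7676
  3       550.00       517.8964     1,553.6892
  4       550.00       507.6171     2,030.4685
  5       550.00       497.5419     2,487.7096
  6    10,550.00     9,354.3333    56,125.9997
  Σ                 11,944.8561    63,793.7181
P = 11,944.8561; Macaulay duration = 63,793.7181 / 11,944.8561 = 5.34069 half-year periods = 2.67034 years.
Modified duration = D_Mac / (1 + y) = 2.67034 / 1.02025 = 2.61734 years.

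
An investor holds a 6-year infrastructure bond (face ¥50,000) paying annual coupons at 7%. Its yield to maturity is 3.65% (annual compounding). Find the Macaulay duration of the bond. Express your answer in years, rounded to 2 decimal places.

Periodic yield y = 0.0365. Discount each cash flow and weight by its year:
  t   CF        PV=CF/(1+0.0365)^t    t·PV
  1     3,500.00     3,376.7487     3,376.7487
  2     3,500.00     3,257.8376     6,515.6752
  3     3,500.00     3,143.1139     9,429.3418
  4     3,500.00     3,032.4302    12,129.7210
  5     3,500.00     2,925.6442    14,628.2211
  6    53,500.00    43,145.7421   258,874.4528
  Σ                 58,881.5168   304,954.1605
Price P = Σ PV = 58,881.5168.
Macaulay duration = Σ(t·PV) / P = 304,954.1605 / 58,881.5168 = 5.17912 years.

5.18 years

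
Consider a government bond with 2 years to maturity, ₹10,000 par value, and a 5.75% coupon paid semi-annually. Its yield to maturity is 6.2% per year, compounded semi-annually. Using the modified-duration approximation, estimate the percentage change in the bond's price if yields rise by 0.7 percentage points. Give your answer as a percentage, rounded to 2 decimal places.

-1.30%

Periodic yield y = 0.031. Modified duration first:
  t   CF        PV=CF/(1+0.031)^t    t·PV
  1       287.50       278.8555       278.8555
  2       287.50       270.4709       540.9418
  3       287.50       262.3384       787.0152
  4    10,287.50     9,104.9001    36,419.6006
  Σ                  9,916.5649    38,026.4130
P = 9,916.5649; D_Mac = 3.83464 half-year periods = 1.91732 yrs; D_mod = 1.91732/(1+0.031) = 1.85967 yrs.
ΔP/P ≈ -D_mod · Δy = -1.85967 × (+0.007) = -0.013018 = -1.3018%.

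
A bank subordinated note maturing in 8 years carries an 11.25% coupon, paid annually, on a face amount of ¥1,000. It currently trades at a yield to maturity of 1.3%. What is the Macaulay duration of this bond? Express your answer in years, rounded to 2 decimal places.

6.27 years

Periodic yield y = 0.013. Discount each cash flow and weight by its year:
  t   CF        PV=CF/(1+0.013)^t    t·PV
  1       112.50       111.0563       111.0563
  2       112.50       109.6311       219.2621
  3       112.50       108.2242       324.6725
  4       112.50       106.8353       427.3412
  5       112.50       105.4643       527.3213
  6       112.50       104.1108       624.6649
  7       112.50       102.7747       719.4232
  8     1,112.50     1,003.2853     8,026.2825
  Σ                  1,751.3819    10,980.0239
Price P = Σ PV = 1,751.3819.
Macaulay duration = Σ(t·PV) / P = 10,980.0239 / 1,751.3819 = 6.26935 years.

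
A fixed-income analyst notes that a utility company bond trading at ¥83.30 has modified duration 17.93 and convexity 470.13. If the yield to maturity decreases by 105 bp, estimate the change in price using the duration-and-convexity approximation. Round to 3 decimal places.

Duration effect: -D_mod·Δy = -17.93 × (-0.0105) = +0.188265
Convexity effect: ½·C·(Δy)² = 0.5 × 470.13 × (-0.0105)² = +0.02591591625
ΔP/P ≈ +0.188265 + 0.02591591625 = +0.21418091625
ΔP ≈ 83.30 × (+0.21418091625) = +17.841270323625.

+¥17.841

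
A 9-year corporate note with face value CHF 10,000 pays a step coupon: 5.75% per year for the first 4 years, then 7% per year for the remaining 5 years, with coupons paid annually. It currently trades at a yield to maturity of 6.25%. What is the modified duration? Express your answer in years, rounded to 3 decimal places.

Periodic yield y = 0.0625. First find Macaulay duration:
  t   CF        PV=CF/(1+0.0625)^t    t·PV
  1       575.00       541.1765       541.1765
  2       575.00       509.3426     1,018.6851
  3       575.00       479.3812     1,438.1437
  4       575.00       451.1823     1,804.7293
  5       700.00       516.9557     2,584.7786
  6       700.00       486.5466     2,919.2794
  7       700.00       457.9262     3,205.4832
  8       700.00       430.9893     3,447.9147
  9    10,700.00     6,200.4517    55,804.0653
  Σ                 10,073.9521    72,764.2559
P = 10,073.9521; Macaulay duration = 72,764.2559 / 10,073.9521 = 7.22301 years.
Modified duration = D_Mac / (1 + y) = 7.22301 / 1.0625 = 6.79813 years.

6.798 years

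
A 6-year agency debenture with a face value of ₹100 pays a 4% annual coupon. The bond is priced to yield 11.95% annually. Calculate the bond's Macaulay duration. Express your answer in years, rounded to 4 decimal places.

Periodic yield y = 0.1195. Discount each cash flow and weight by its year:
  t   CF        PV=CF/(1+0.1195)^t    t·PV
  1         4.00         3.5730         3.5730
  2         4.00         3.1916         6.3832
  3         4.00         2.8509         8.5528
  4         4.00         2.5466        10.1865
  5         4.00         2.2748        11.3739
  6       104.00        52.8310       316.9859
  Σ                     67.2680       357.0554
Price P = Σ PV = 67.2680.
Macaulay duration = Σ(t·PV) / P = 357.0554 / 67.2680 = 5.30796 years.

5.3080 years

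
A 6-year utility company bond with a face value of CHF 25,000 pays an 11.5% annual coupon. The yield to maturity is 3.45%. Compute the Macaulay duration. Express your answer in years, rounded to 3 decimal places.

Periodic yield y = 0.0345. Discount each cash flow and weight by its year:
  t   CF        PV=CF/(1+0.0345)^t    t·PV
  1     2,875.00     2,779.1203     2,779.1203
  2     2,875.00     2,686.4382     5,372.8765
  3     2,875.00     2,596.8470     7,790.5410
  4     2,875.00     2,510.2436    10,040.9744
  5     2,875.00     2,426.5284    12,132.6419
  6    27,875.00    22,742.1702   136,453.0214
  Σ                 35,741.3478   174,569.1755
Price P = Σ PV = 35,741.3478.
Macaulay duration = Σ(t·PV) / P = 174,569.1755 / 35,741.3478 = 4.88424 years.

4.884 years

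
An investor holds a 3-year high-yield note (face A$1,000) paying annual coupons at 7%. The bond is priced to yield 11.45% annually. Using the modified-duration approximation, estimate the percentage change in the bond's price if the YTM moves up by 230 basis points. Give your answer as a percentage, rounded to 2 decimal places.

-5.77%

Periodic yield y = 0.1145. Modified duration first:
  t   CF        PV=CF/(1+0.1145)^t    t·PV
  1        70.00        62.8084        62.8084
  2        70.00        56.3557       112.7114
  3     1,070.00       772.9360     2,318.8081
  Σ                    892.1002     2,494.3280
P = 892.1002; D_Mac = 2.79602 yrs; D_mod = 2.79602/(1+0.1145) = 2.50876 yrs.
ΔP/P ≈ -D_mod · Δy = -2.50876 × (+0.023) = -0.057702 = -5.7702%.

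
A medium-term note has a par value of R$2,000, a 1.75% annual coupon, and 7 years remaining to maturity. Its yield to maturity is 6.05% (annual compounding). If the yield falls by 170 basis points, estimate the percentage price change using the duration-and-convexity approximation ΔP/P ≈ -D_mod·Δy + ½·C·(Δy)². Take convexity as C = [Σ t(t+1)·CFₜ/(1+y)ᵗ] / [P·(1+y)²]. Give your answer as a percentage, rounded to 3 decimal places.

With y = 0.0605:
  t   CF        PV=CF/(1+0.0605)^t    t·PV        t(t+1)·PV
  1        35.00        33.0033        33.0033          66.0066
  2        35.00        31.1205        62.2410         186.7231
  3        35.00        29.3451        88.0354         352.1416
  4        35.00        27.6710       110.6841         553.4206
  5        35.00        26.0924       130.4622         782.7732
  6        35.00        24.6039       147.6234       1,033.3639
  7     2,035.00     1,348.9309     9,442.5163      75,540.1305
  Σ                  1,520.7672    10,014.5658      78,514.5594
P = 1,520.7672; D_Mac = 6.58521 yrs; D_mod = 6.20953 yrs; C = 45.90565.
Duration effect: -6.20953 × (-0.017) = +0.105562
Convexity effect: 0.5 × 45.90565 × (-0.017)² = +0.0066334
ΔP/P ≈ +0.105562 + 0.0066334 = +0.112195 = +11.2195%.

+11.220%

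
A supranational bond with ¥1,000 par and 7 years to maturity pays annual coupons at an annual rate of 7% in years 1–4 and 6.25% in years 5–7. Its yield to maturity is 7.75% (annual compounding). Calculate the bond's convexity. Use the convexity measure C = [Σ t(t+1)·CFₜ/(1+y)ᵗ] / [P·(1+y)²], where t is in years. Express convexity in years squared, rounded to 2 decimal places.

With y = 0.0775:
  t   CF        PV=CF/(1+0.0775)^t    t·PV        t(t+1)·PV
  1        70.00        64.9652        64.9652         129.9304
  2        70.00        60.2925       120.5851         361.7552
  3        70.00        55.9559       167.8678         671.4713
  4        70.00        51.9313       207.7251       1,038.6254
  5        62.50        43.0322       215.1610       1,290.9662
  6        62.50        39.9371       239.6225       1,677.3575
  7     1,062.50       630.0978     4,410.6848      35,285.4787
  Σ                    946.2121     5,426.6115      40,455.5846
P = 946.2121.
Convexity = Σ t(t+1)·PV / [P·(1+y)²] = 40,455.5846 / (946.2121 × 1.161006) = 36.82608.

36.83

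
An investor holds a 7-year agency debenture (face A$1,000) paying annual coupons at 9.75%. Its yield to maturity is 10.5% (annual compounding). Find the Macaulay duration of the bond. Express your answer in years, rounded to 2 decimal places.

5.36 years

Periodic yield y = 0.105. Discount each cash flow and weight by its year:
  t   CF        PV=CF/(1+0.105)^t    t·PV
  1        97.50        88.2353        88.2353
  2        97.50        79.8509       159.7019
  3        97.50        72.2633       216.7899
  4        97.50        65.3967       261.5866
  5        97.50        59.1825       295.9124
  6        97.50        53.5588       321.3529
  7     1,097.50       545.5927     3,819.1492
  Σ                    964.0802     5,162.7282
Price P = Σ PV = 964.0802.
Macaulay duration = Σ(t·PV) / P = 5,162.7282 / 964.0802 = 5.35508 years.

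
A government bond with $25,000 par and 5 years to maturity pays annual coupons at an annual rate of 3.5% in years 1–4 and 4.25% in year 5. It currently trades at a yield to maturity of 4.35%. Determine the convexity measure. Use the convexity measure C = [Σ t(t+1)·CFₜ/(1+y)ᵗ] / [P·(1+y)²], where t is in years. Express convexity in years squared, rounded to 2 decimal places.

With y = 0.0435:
  t   CF        PV=CF/(1+0.0435)^t    t·PV        t(t+1)·PV
  1       875.00       838.5242       838.5242       1,677.0484
  2       875.00       803.5689     1,607.1379       4,821.4137
  3       875.00       770.0709     2,310.2126       9,240.8504
  4       875.00       737.9692     2,951.8768      14,759.3841
  5    26,062.50    21,064.6286   105,323.1428     631,938.8566
  Σ                 24,214.7618   113,030.8943     662,437.5531
P = 24,214.7618.
Convexity = Σ t(t+1)·PV / [P·(1+y)²] = 662,437.5531 / (24,214.7618 × 1.088892) = 25.12348.

25.12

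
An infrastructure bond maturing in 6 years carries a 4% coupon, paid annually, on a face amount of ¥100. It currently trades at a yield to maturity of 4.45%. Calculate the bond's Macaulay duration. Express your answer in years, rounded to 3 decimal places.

5.444 years

Periodic yield y = 0.0445. Discount each cash flow and weight by its year:
  t   CF        PV=CF/(1+0.0445)^t    t·PV
  1         4.00         3.8296         3.8296
  2         4.00         3.6664         7.3329
  3         4.00         3.5102        10.5307
  4         4.00         3.3607        13.4427
  5         4.00         3.2175        16.0875
  6       104.00        80.0908       480.5448
  Σ                     97.6752       531.7681
Price P = Σ PV = 97.6752.
Macaulay duration = Σ(t·PV) / P = 531.7681 / 97.6752 = 5.44425 years.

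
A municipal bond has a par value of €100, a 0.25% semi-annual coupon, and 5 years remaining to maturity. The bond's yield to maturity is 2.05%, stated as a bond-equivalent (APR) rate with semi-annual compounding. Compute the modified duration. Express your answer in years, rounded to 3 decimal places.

Periodic yield y = 0.01025. First find Macaulay duration:
  t   CF        PV=CF/(1+0.01025)^t    t·PV
  1        0.125         0.1237         0.1237
  2        0.125         0.1225         0.2450
  3        0.125         0.1212         0.3637
  4        0.125         0.1200         0.4800
  5        0.125         0.1188         0.5939
  6        0.125         0.1176         0.7055
  7        0.125         0.1164         0.8147
  8        0.125         0.1152         0.9217
  9        0.125         0.1140         1.0263
  10     100.125        90.4178       904.1780
  Σ                     91.4872       909.4525
P = 91.4872; Macaulay duration = 909.4525 / 91.4872 = 9.94076 half-year periods = 4.97038 years.
Modified duration = D_Mac / (1 + y) = 4.97038 / 1.01025 = 4.91995 years.

4.920 years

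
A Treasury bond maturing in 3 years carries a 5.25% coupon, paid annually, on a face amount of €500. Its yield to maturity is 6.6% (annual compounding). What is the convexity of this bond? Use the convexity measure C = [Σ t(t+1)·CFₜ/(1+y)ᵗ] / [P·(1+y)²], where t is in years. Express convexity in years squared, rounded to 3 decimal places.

9.858

With y = 0.066:
  t   CF        PV=CF/(1+0.066)^t    t·PV        t(t+1)·PV
  1        26.25        24.6248        24.6248          49.2495
  2        26.25        23.1002        46.2003         138.6009
  3       526.25       434.4307     1,303.2921       5,213.1682
  Σ                    482.1556     1,374.1171       5,401.0187
P = 482.1556.
Convexity = Σ t(t+1)·PV / [P·(1+y)²] = 5,401.0187 / (482.1556 × 1.136356) = 9.85766.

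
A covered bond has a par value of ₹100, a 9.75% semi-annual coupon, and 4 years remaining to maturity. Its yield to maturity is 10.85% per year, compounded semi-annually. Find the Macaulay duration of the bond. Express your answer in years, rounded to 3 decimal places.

Periodic yield y = 0.05425. Discount each cash flow and weight by its period:
  t   CF        PV=CF/(1+0.05425)^t    t·PV
  1        4.875         4.6241         4.6241
  2        4.875         4.3862         8.7724
  3        4.875         4.1605        12.4815
  4        4.875         3.9464        15.7856
  5        4.875         3.7433        18.7166
  6        4.875         3.5507        21.3042
  7        4.875         3.3680        23.5759
  8      104.875        68.7263       549.8106
  Σ                     96.5055       655.0707
Price P = Σ PV = 96.5055.
Macaulay duration = Σ(t·PV) / P = 655.0707 / 96.5055 = 6.78791 half-year periods.
In years: 6.78791 / 2 = 3.39395 years.

3.394 years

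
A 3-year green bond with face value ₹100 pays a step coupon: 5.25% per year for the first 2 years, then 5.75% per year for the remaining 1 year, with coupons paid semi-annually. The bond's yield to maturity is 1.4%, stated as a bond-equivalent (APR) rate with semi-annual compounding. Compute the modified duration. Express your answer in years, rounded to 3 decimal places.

Periodic yield y = 0.007. First find Macaulay duration:
  t   CF        PV=CF/(1+0.007)^t    t·PV
  1        2.625         2.6068         2.6068
  2        2.625         2.5886         5.1773
  3        2.625         2.5706         7.7119
  4        2.625         2.5528        10.2111
  5        2.875         2.7765        13.8823
  6      102.875        98.6582       591.9490
  Σ                    111.7534       631.5383
P = 111.7534; Macaulay duration = 631.5383 / 111.7534 = 5.65118 half-year periods = 2.82559 years.
Modified duration = D_Mac / (1 + y) = 2.82559 / 1.007 = 2.80595 years.

2.806 years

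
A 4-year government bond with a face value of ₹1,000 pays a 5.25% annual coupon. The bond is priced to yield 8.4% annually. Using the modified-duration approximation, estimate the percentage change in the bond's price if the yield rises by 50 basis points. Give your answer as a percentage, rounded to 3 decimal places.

Periodic yield y = 0.084. Modified duration first:
  t   CF        PV=CF/(1+0.084)^t    t·PV
  1        52.50        48.4317        48.4317
  2        52.50        44.6787        89.3574
  3        52.50        41.2165       123.6496
  4     1,052.50       762.2632     3,049.0530
  Σ                    896.5902     3,310.4917
P = 896.5902; D_Mac = 3.69231 yrs; D_mod = 3.69231/(1+0.084) = 3.40619 yrs.
ΔP/P ≈ -D_mod · Δy = -3.40619 × (+0.005) = -0.017031 = -1.7031%.

-1.703%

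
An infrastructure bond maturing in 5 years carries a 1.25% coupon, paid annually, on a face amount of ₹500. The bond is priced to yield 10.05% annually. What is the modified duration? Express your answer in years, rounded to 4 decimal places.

Periodic yield y = 0.1005. First find Macaulay duration:
  t   CF        PV=CF/(1+0.1005)^t    t·PV
  1         6.25         5.6792         5.6792
  2         6.25         5.1606        10.3212
  3         6.25         4.6893        14.0680
  4         6.25         4.2611        17.0443
  5       506.25       313.6280     1,568.1399
  Σ                    333.4182     1,615.2526
P = 333.4182; Macaulay duration = 1,615.2526 / 333.4182 = 4.84452 years.
Modified duration = D_Mac / (1 + y) = 4.84452 / 1.1005 = 4.40211 years.

4.4021 years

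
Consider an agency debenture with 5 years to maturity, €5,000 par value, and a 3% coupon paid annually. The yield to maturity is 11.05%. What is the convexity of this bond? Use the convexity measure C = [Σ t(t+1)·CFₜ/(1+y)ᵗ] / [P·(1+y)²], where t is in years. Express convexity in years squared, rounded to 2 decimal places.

With y = 0.1105:
  t   CF        PV=CF/(1+0.1105)^t    t·PV        t(t+1)·PV
  1       150.00       135.0743       135.0743         270.1486
  2       150.00       121.6338       243.2675         729.8026
  3       150.00       109.5306       328.5919       1,314.3675
  4       150.00        98.6318       394.5272       1,972.6362
  5     5,150.00     3,049.4001    15,247.0007      91,482.0039
  Σ                  3,514.2706    16,348.4616      95,768.9588
P = 3,514.2706.
Convexity = Σ t(t+1)·PV / [P·(1+y)²] = 95,768.9588 / (3,514.2706 × 1.233210) = 22.09797.

22.10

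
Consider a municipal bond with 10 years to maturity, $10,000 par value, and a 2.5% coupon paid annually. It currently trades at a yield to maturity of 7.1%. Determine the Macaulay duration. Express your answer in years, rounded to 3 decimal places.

Periodic yield y = 0.071. Discount each cash flow and weight by its year:
  t   CF        PV=CF/(1+0.071)^t    t·PV
  1       250.00       233.4267       233.4267
  2       250.00       217.9521       435.9042
  3       250.00       203.5034       610.5101
  4       250.00       190.0125       760.0499
  5       250.00       177.4159       887.0797
  6       250.00       165.6545       993.9269
  7       250.00       154.6727     1,082.7090
  8       250.00       144.4190     1,155.3518
  9       250.00       134.8450     1,213.6048
  10   10,250.00     5,162.1326    51,621.3261
  Σ                  6,784.0344    58,993.8892
Price P = Σ PV = 6,784.0344.
Macaulay duration = Σ(t·PV) / P = 58,993.8892 / 6,784.0344 = 8.69599 years.

8.696 years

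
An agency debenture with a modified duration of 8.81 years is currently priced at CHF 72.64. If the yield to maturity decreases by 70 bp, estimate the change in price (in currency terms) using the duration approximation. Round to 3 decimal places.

+CHF 4.480

Duration approximation: ΔP/P ≈ -D_mod · Δy = -8.81 × (-0.007) = +0.061670.
ΔP ≈ 72.64 × (+0.061670) = +4.4797088.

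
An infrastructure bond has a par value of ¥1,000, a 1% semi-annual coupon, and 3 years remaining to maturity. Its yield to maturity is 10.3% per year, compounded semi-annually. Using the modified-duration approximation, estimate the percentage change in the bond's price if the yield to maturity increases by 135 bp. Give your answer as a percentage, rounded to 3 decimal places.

Periodic yield y = 0.0515. Modified duration first:
  t   CF        PV=CF/(1+0.0515)^t    t·PV
  1         5.00         4.7551         4.7551
  2         5.00         4.5222         9.0444
  3         5.00         4.3007        12.9022
  4         5.00         4.0901        16.3604
  5         5.00         3.8898        19.4488
  6     1,005.00       743.5504     4,461.3023
  Σ                    765.1083     4,523.8132
P = 765.1083; D_Mac = 5.91264 half-year periods = 2.95632 yrs; D_mod = 2.95632/(1+0.0515) = 2.81153 yrs.
ΔP/P ≈ -D_mod · Δy = -2.81153 × (+0.0135) = -0.037956 = -3.7956%.

-3.796%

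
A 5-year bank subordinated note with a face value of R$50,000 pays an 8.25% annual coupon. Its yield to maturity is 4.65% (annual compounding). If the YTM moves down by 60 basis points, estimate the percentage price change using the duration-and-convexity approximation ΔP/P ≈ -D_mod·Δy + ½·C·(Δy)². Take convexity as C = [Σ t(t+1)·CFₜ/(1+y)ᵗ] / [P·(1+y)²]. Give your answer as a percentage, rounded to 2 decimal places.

+2.53%

With y = 0.0465:
  t   CF        PV=CF/(1+0.0465)^t    t·PV        t(t+1)·PV
  1     4,125.00     3,941.7105     3,941.7105       7,883.4209
  2     4,125.00     3,766.5652     7,533.1304      22,599.3911
  3     4,125.00     3,599.2023    10,797.6068      43,190.4273
  4     4,125.00     3,439.2759    13,757.1038      68,785.5189
  5    54,125.00    43,122.2831   215,611.4153   1,293,668.4917
  Σ                 57,869.0369   251,640.9667   1,436,127.2500
P = 57,869.0369; D_Mac = 4.34846 yrs; D_mod = 4.15524 yrs; C = 22.66043.
Duration effect: -4.15524 × (-0.006) = +0.024931
Convexity effect: 0.5 × 22.66043 × (-0.006)² = +0.0004079
ΔP/P ≈ +0.024931 + 0.0004079 = +0.025339 = +2.5339%.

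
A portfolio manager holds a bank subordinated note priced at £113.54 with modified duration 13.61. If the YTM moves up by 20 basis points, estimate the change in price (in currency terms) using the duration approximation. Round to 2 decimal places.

Duration approximation: ΔP/P ≈ -D_mod · Δy = -13.61 × (+0.002) = -0.027220.
ΔP ≈ 113.54 × (-0.027220) = -3.0905588.

-£3.09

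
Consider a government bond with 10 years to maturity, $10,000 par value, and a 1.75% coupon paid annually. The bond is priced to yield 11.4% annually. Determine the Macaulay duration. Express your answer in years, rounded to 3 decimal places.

Periodic yield y = 0.114. Discount each cash flow and weight by its year:
  t   CF        PV=CF/(1+0.114)^t    t·PV
  1       175.00       157.0916       157.0916
  2       175.00       141.0158       282.0315
  3       175.00       126.5851       379.7552
  4       175.00       113.6311       454.5245
  5       175.00       102.0028       510.0140
  6       175.00        91.5645       549.3867
  7       175.00        82.1943       575.3601
  8       175.00        73.7830       590.2643
  9       175.00        66.2325       596.0928
  10   10,175.00     3,456.8657    34,568.6572
  Σ                  4,410.9663    38,663.1778
Price P = Σ PV = 4,410.9663.
Macaulay duration = Σ(t·PV) / P = 38,663.1778 / 4,410.9663 = 8.76524 years.

8.765 years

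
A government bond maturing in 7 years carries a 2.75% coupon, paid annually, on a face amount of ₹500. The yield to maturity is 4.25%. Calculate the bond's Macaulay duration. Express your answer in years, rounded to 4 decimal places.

6.4315 years

Periodic yield y = 0.0425. Discount each cash flow and weight by its year:
  t   CF        PV=CF/(1+0.0425)^t    t·PV
  1        13.75        13.1894        13.1894
  2        13.75        12.6517        25.3035
  3        13.75        12.1360        36.4079
  4        13.75        11.6412        46.5649
  5        13.75        11.1666        55.8332
  6        13.75        10.7114        64.2684
  7       513.75       383.9011     2,687.3079
  Σ                    455.3976     2,928.8752
Price P = Σ PV = 455.3976.
Macaulay duration = Σ(t·PV) / P = 2,928.8752 / 455.3976 = 6.43147 years.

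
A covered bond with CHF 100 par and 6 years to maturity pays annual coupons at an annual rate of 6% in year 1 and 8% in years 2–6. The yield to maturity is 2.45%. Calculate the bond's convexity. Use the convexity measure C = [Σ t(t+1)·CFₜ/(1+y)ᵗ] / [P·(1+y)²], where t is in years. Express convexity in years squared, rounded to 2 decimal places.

32.78

With y = 0.0245:
  t   CF        PV=CF/(1+0.0245)^t    t·PV        t(t+1)·PV
  1         6.00         5.8565         5.8565          11.7130
  2         8.00         7.6219        15.2439          45.7317
  3         8.00         7.4397        22.3190          89.2761
  4         8.00         7.2618        29.0471         145.2353
  5         8.00         7.0881        35.4405         212.6432
  6       108.00        93.4011       560.4066       3,922.8461
  Σ                    128.6691       668.3136       4,427.4454
P = 128.6691.
Convexity = Σ t(t+1)·PV / [P·(1+y)²] = 4,427.4454 / (128.6691 × 1.049600) = 32.78348.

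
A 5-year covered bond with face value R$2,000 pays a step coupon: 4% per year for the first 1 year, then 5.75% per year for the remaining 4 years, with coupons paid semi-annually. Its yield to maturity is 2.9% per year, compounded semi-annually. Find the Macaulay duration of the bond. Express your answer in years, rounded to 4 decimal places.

Periodic yield y = 0.0145. Discount each cash flow and weight by its period:
  t   CF        PV=CF/(1+0.0145)^t    t·PV
  1        40.00        39.4283        39.4283
  2        40.00        38.8648        77.7295
  3        57.50        55.0696       165.2087
  4        57.50        54.2825       217.1299
  5        57.50        53.5066       267.5331
  6        57.50        52.7419       316.4512
  7        57.50        51.9880       363.9163
  8        57.50        51.2450       409.9599
  9        57.50        50.5126       454.6130
  10    2,057.50     1,781.6374    17,816.3744
  Σ                  2,229.2766    20,128.3445
Price P = Σ PV = 2,229.2766.
Macaulay duration = Σ(t·PV) / P = 20,128.3445 / 2,229.2766 = 9.02909 half-year periods.
In years: 9.02909 / 2 = 4.51455 years.

4.5145 years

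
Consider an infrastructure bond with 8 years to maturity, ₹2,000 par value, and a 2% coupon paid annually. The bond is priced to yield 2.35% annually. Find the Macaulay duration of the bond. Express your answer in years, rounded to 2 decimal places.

Periodic yield y = 0.0235. Discount each cash flow and weight by its year:
  t   CF        PV=CF/(1+0.0235)^t    t·PV
  1        40.00        39.0816        39.0816
  2        40.00        38.1843        76.3685
  3        40.00        37.3075       111.9226
  4        40.00        36.4509       145.8037
  5        40.00        35.6140       178.0700
  6        40.00        34.7963       208.7777
  7        40.00        33.9973       237.9814
  8     2,040.00     1,694.0546    13,552.4364
  Σ                  1,949.4865    14,550.4420
Price P = Σ PV = 1,949.4865.
Macaulay duration = Σ(t·PV) / P = 14,550.4420 / 1,949.4865 = 7.46373 years.

7.46 years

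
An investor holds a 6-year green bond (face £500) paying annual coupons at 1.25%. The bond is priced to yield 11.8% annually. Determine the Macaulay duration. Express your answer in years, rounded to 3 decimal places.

5.741 years

Periodic yield y = 0.118. Discount each cash flow and weight by its year:
  t   CF        PV=CF/(1+0.118)^t    t·PV
  1         6.25         5.5903         5.5903
  2         6.25         5.0003        10.0006
  3         6.25         4.4725        13.4176
  4         6.25         4.0005        16.0019
  5         6.25         3.5783        17.8913
  6       506.25       259.2473     1,555.4837
  Σ                    281.8892     1,618.3855
Price P = Σ PV = 281.8892.
Macaulay duration = Σ(t·PV) / P = 1,618.3855 / 281.8892 = 5.74121 years.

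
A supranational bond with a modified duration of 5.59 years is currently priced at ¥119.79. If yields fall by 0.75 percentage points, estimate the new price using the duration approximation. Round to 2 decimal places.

Duration approximation: ΔP/P ≈ -D_mod · Δy = -5.59 × (-0.0075) = +0.041925.
New price ≈ 119.79 × (1 + 0.041925) = 124.81219575.

¥124.81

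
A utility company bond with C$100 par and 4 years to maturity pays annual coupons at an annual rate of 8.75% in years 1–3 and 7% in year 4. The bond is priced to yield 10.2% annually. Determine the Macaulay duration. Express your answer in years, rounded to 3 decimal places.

3.525 years

Periodic yield y = 0.102. Discount each cash flow and weight by its year:
  t   CF        PV=CF/(1+0.102)^t    t·PV
  1         8.75         7.9401         7.9401
  2         8.75         7.2052        14.4104
  3         8.75         6.5383        19.6148
  4       107.00        72.5533       290.2134
  Σ                     94.2369       332.1787
Price P = Σ PV = 94.2369.
Macaulay duration = Σ(t·PV) / P = 332.1787 / 94.2369 = 3.52493 years.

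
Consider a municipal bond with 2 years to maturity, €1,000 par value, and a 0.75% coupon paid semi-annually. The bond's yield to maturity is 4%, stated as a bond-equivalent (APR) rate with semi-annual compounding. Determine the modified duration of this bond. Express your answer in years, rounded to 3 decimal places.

Periodic yield y = 0.02. First find Macaulay duration:
  t   CF        PV=CF/(1+0.02)^t    t·PV
  1         3.75         3.6765         3.6765
  2         3.75         3.6044         7.2088
  3         3.75         3.5337        10.6011
  4     1,003.75       927.3098     3,709.2394
  Σ                    938.1244     3,730.7257
P = 938.1244; Macaulay duration = 3,730.7257 / 938.1244 = 3.97679 half-year periods = 1.98840 years.
Modified duration = D_Mac / (1 + y) = 1.98840 / 1.02 = 1.94941 years.

1.949 years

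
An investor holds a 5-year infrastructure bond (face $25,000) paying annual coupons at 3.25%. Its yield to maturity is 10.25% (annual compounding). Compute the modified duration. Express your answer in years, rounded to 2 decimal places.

Periodic yield y = 0.1025. First find Macaulay duration:
  t   CF        PV=CF/(1+0.1025)^t    t·PV
  1       812.50       736.9615       736.9615
  2       812.50       668.4458     1,336.8915
  3       812.50       606.3000     1,818.9000
  4       812.50       549.9320     2,199.7279
  5    25,812.50    15,846.6359    79,233.1793
  Σ                 18,408.2751    85,325.6602
P = 18,408.2751; Macaulay duration = 85,325.6602 / 18,408.2751 = 4.63518 years.
Modified duration = D_Mac / (1 + y) = 4.63518 / 1.1025 = 4.20424 years.

4.20 years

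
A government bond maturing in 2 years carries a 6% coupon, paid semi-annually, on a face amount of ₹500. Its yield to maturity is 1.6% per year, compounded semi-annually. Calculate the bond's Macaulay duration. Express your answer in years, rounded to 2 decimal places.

Periodic yield y = 0.008. Discount each cash flow and weight by its period:
  t   CF        PV=CF/(1+0.008)^t    t·PV
  1        15.00        14.8810        14.8810
  2        15.00        14.7628        29.5257
  3        15.00        14.6457        43.9371
  4       515.00       498.8444     1,995.3776
  Σ                    543.1339     2,083.7213
Price P = Σ PV = 543.1339.
Macaulay duration = Σ(t·PV) / P = 2,083.7213 / 543.1339 = 3.83648 half-year periods.
In years: 3.83648 / 2 = 1.91824 years.

1.92 years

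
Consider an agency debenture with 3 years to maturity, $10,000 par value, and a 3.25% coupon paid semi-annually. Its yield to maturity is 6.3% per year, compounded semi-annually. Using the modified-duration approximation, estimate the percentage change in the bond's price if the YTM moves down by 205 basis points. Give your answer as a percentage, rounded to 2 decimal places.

+5.72%

Periodic yield y = 0.0315. Modified duration first:
  t   CF        PV=CF/(1+0.0315)^t    t·PV
  1       162.50       157.5376       157.5376
  2       162.50       152.7267       305.4534
  3       162.50       148.0627       444.1881
  4       162.50       143.5412       574.1646
  5       162.50       139.1577       695.7884
  6    10,162.50     8,436.9440    50,621.6638
  Σ                  9,177.9698    52,798.7959
P = 9,177.9698; D_Mac = 5.75278 half-year periods = 2.87639 yrs; D_mod = 2.87639/(1+0.0315) = 2.78855 yrs.
ΔP/P ≈ -D_mod · Δy = -2.78855 × (-0.0205) = +0.057165 = +5.7165%.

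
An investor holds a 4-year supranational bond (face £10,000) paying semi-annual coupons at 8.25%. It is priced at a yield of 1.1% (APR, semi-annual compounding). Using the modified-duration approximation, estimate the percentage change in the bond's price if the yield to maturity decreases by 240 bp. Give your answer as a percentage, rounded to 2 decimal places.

Periodic yield y = 0.0055. Modified duration first:
  t   CF        PV=CF/(1+0.0055)^t    t·PV
  1       412.50       410.2437       410.2437
  2       412.50       407.9997       815.9993
  3       412.50       405.7679     1,217.3038
  4       412.50       403.5484     1,614.1937
  5       412.50       401.3410     2,006.7052
  6       412.50       399.1457     2,394.8745
  7       412.50       396.9625     2,778.7372
  8    10,412.50     9,965.4844    79,723.8754
  Σ                 12,790.4934    90,961.9328
P = 12,790.4934; D_Mac = 7.11168 half-year periods = 3.55584 yrs; D_mod = 3.55584/(1+0.0055) = 3.53639 yrs.
ΔP/P ≈ -D_mod · Δy = -3.53639 × (-0.024) = +0.084873 = +8.4873%.

+8.49%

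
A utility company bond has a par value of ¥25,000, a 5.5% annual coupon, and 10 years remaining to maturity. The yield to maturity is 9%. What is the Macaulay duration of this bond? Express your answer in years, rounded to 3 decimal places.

7.632 years

Periodic yield y = 0.09. Discount each cash flow and weight by its year:
  t   CF        PV=CF/(1+0.09)^t    t·PV
  1     1,375.00     1,261.4679     1,261.4679
  2     1,375.00     1,157.3100     2,314.6200
  3     1,375.00     1,061.7523     3,185.2569
  4     1,375.00       974.0847     3,896.3387
  5     1,375.00       893.6557     4,468.2783
  6     1,375.00       819.8676     4,919.2054
  7     1,375.00       752.1721     5,265.2046
  8     1,375.00       690.0661     5,520.5291
  9     1,375.00       633.0882     5,697.7938
  10   26,375.00    11,141.0850   111,410.8503
  Σ                 19,384.5495   147,939.5449
Price P = Σ PV = 19,384.5495.
Macaulay duration = Σ(t·PV) / P = 147,939.5449 / 19,384.5495 = 7.63183 years.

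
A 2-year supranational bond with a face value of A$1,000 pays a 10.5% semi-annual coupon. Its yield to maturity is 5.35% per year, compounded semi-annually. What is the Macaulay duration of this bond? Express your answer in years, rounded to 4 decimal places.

1.8625 years

Periodic yield y = 0.02675. Discount each cash flow and weight by its period:
  t   CF        PV=CF/(1+0.02675)^t    t·PV
  1        52.50        51.1322        51.1322
  2        52.50        49.8001        99.6001
  3        52.50        48.5026       145.5078
  4     1,052.50       947.0290     3,788.1158
  Σ                  1,096.4638     4,084.3560
Price P = Σ PV = 1,096.4638.
Macaulay duration = Σ(t·PV) / P = 4,084.3560 / 1,096.4638 = 3.72503 half-year periods.
In years: 3.72503 / 2 = 1.86251 years.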